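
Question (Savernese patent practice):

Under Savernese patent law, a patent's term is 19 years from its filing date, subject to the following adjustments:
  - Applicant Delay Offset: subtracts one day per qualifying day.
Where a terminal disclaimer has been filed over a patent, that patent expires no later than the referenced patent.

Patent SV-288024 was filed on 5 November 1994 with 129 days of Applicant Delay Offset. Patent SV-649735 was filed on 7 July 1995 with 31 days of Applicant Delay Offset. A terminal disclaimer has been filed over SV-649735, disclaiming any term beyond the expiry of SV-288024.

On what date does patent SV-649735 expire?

Natural term of SV-649735:
  Base: filing + 19 years → 7 July 2014.
  Applicant Delay Offset: −31 days → 6 June 2014.
Expiry of referenced patent SV-288024:
  Base: filing + 19 years → 5 November 2013.
  Applicant Delay Offset: −129 days → 29 June 2013.
Terminal disclaimer: SV-649735 expires on the earlier of 6 June 2014 and 29 June 2013.

2013-06-29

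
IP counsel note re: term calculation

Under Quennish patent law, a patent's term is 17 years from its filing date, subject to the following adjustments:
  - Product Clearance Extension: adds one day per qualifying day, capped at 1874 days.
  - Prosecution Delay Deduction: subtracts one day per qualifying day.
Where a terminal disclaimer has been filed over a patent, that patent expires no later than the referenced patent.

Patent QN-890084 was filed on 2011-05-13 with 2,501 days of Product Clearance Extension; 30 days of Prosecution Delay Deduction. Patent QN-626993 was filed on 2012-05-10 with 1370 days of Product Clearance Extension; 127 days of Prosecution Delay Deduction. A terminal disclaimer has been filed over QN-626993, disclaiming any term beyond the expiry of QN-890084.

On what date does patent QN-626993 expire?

October 4, 2032

Natural term of QN-626993:
  Base: filing + 17 years → 10 May 2029.
  Product Clearance Extension: 1370 days (within the 1874-day cap) → +1370 days → 8 February 2033.
  Prosecution Delay Deduction: −127 days → 4 October 2032.
Expiry of referenced patent QN-890084:
  Base: filing + 17 years → 13 May 2028.
  Product Clearance Extension: 2501 days claimed exceeds the 1874-day cap, so +1874 days → 30 June 2033.
  Prosecution Delay Deduction: −30 days → 31 May 2033.
Terminal disclaimer: QN-626993 expires on the earlier of 4 October 2032 and 31 May 2033.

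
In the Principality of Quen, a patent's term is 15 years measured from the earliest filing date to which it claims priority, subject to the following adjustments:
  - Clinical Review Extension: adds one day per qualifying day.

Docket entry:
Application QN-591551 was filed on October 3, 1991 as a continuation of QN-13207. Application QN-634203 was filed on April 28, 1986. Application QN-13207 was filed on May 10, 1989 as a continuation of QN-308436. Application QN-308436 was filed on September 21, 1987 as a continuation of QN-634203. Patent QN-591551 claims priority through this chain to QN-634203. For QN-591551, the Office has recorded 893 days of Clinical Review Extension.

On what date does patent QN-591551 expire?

Earliest priority filing: 28 April 1986.
Base term: 28 April 1986 + 15 years → 28 April 2001.
Clinical Review Extension: +893 days → 8 October 2003.

2003-10-08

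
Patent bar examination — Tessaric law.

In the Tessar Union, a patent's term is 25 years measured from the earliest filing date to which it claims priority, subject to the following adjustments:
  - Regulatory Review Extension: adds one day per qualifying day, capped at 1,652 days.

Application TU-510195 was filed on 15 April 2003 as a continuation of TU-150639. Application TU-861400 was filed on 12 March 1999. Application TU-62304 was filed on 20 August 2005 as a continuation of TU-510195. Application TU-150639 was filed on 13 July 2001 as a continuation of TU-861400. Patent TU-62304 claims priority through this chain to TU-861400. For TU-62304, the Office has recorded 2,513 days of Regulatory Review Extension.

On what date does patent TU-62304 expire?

Earliest priority filing: 12 March 1999.
Base term: 12 March 1999 + 25 years → 12 March 2024.
Regulatory Review Extension: 2513 days claimed exceeds the 1652-day cap, so +1652 days → 19 September 2028.

September 19, 2028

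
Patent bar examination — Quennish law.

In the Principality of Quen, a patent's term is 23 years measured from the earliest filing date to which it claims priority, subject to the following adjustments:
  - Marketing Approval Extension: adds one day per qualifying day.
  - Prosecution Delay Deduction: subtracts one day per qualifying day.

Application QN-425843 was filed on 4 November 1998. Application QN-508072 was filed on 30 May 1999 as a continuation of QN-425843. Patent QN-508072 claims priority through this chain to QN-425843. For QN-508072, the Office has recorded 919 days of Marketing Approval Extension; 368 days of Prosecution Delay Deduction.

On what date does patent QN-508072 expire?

Earliest priority filing: 4 November 1998.
Base term: 4 November 1998 + 23 years → 4 November 2021.
Marketing Approval Extension: +919 days → 11 May 2024.
Prosecution Delay Deduction: −368 days → 9 May 2023.

2023-05-09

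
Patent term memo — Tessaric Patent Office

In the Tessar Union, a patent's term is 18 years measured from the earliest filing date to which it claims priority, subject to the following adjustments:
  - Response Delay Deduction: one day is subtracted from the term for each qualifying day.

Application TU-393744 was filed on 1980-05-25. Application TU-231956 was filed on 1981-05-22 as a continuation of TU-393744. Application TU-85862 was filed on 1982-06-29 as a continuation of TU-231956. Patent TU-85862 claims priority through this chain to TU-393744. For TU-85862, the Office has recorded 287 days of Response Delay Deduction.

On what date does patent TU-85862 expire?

Earliest priority filing: 25 May 1980.
Base term: 25 May 1980 + 18 years → 25 May 1998.
Response Delay Deduction: −287 days → 11 August 1997.

August 11, 1997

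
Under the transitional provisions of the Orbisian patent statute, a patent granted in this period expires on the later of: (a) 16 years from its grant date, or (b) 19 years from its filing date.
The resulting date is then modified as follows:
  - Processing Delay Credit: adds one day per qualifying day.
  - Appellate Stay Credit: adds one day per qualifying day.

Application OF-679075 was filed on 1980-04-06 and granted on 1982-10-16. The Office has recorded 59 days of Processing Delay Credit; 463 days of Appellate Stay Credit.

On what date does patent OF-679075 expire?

(a) grant + 16 years → 16 October 1998.
(b) filing + 19 years → 6 April 1999.
Later of the two: 6 April 1999.
Processing Delay Credit: +59 days → 4 June 1999.
Appellate Stay Credit: +463 days → 9 September 2000.

2000-09-09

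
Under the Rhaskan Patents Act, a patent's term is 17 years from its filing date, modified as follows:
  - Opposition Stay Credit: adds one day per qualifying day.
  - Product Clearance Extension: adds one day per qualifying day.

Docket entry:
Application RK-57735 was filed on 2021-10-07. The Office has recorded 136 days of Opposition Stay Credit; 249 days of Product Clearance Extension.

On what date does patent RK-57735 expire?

2039-10-27

Base term: filing date + 17 years → 7 October 2038.
Opposition Stay Credit: +136 days → 20 February 2039.
Product Clearance Extension: +249 days → 27 October 2039.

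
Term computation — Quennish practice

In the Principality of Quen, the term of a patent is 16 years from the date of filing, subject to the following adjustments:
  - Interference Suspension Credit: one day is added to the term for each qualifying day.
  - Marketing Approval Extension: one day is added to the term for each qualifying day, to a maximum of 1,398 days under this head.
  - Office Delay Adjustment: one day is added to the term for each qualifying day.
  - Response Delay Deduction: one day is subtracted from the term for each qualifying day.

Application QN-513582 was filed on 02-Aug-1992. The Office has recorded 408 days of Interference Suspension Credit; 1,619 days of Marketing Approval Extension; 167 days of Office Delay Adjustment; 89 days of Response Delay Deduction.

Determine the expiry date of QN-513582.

September 29, 2013

Base term: filing date + 16 years → 2 August 2008.
Interference Suspension Credit: +408 days → 14 September 2009.
Marketing Approval Extension: 1619 days claimed exceeds the 1398-day cap, so +1398 days → 13 July 2013.
Office Delay Adjustment: +167 days → 27 December 2013.
Response Delay Deduction: −89 days → 29 September 2013.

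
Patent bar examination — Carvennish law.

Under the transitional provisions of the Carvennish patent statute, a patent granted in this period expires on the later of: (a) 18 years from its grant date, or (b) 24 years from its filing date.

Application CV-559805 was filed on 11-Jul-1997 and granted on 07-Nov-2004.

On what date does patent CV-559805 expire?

2022-11-07

(a) grant + 18 years → 7 November 2022.
(b) filing + 24 years → 11 July 2021.
Later of the two: 7 November 2022.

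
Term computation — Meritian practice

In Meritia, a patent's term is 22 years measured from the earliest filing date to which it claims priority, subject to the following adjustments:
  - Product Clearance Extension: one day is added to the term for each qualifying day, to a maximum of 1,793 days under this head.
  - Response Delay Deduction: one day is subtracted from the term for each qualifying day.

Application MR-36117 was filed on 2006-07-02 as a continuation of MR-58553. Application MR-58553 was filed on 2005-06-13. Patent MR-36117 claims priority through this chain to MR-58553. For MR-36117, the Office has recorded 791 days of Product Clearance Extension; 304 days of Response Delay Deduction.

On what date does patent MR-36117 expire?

Earliest priority filing: 13 June 2005.
Base term: 13 June 2005 + 22 years → 13 June 2027.
Product Clearance Extension: 791 days (within the 1793-day cap) → +791 days → 12 August 2029.
Response Delay Deduction: −304 days → 12 October 2028.

2028-10-12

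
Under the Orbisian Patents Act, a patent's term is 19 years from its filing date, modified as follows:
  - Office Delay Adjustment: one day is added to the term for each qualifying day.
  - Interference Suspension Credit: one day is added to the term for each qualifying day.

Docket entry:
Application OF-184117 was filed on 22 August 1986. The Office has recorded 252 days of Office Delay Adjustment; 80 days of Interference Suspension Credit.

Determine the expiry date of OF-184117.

Base term: filing date + 19 years → 22 August 2005.
Office Delay Adjustment: +252 days → 1 May 2006.
Interference Suspension Credit: +80 days → 20 July 2006.

2006-07-20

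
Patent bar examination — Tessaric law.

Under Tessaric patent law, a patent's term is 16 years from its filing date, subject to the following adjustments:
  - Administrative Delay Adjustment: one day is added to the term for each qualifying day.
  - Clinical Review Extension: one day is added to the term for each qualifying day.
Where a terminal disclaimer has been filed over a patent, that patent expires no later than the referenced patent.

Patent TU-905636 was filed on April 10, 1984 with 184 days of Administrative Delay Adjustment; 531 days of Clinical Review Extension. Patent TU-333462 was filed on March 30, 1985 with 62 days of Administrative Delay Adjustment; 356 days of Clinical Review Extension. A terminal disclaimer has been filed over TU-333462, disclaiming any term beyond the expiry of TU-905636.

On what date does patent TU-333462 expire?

2002-03-26

Natural term of TU-333462:
  Base: filing + 16 years → 30 March 2001.
  Administrative Delay Adjustment: +62 days → 31 May 2001.
  Clinical Review Extension: +356 days → 22 May 2002.
Expiry of referenced patent TU-905636:
  Base: filing + 16 years → 10 April 2000.
  Administrative Delay Adjustment: +184 days → 11 October 2000.
  Clinical Review Extension: +531 days → 26 March 2002.
Terminal disclaimer: TU-333462 expires on the earlier of 22 May 2002 and 26 March 2002.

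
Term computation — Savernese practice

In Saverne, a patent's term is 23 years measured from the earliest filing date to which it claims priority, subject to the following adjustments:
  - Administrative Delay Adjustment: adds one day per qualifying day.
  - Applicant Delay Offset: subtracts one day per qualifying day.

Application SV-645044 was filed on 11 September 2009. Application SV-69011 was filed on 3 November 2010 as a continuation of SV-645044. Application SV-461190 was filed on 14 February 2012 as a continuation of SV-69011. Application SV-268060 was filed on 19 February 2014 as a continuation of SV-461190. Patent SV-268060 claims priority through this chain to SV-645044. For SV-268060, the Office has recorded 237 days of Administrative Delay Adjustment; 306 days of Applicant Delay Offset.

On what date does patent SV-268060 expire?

Earliest priority filing: 11 September 2009.
Base term: 11 September 2009 + 23 years → 11 September 2032.
Administrative Delay Adjustment: +237 days → 6 May 2033.
Applicant Delay Offset: −306 days → 4 July 2032.

2032-07-04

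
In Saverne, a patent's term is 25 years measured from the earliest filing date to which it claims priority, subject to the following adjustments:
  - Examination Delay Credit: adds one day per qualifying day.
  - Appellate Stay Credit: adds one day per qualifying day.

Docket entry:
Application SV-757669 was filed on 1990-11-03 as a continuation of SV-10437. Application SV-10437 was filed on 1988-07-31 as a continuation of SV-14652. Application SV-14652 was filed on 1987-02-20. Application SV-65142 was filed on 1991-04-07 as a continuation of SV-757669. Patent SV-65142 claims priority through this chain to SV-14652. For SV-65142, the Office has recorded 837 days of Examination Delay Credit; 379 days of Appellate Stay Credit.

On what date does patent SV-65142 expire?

Earliest priority filing: 20 February 1987.
Base term: 20 February 1987 + 25 years → 20 February 2012.
Examination Delay Credit: +837 days → 6 June 2014.
Appellate Stay Credit: +379 days → 20 June 2015.

June 20, 2015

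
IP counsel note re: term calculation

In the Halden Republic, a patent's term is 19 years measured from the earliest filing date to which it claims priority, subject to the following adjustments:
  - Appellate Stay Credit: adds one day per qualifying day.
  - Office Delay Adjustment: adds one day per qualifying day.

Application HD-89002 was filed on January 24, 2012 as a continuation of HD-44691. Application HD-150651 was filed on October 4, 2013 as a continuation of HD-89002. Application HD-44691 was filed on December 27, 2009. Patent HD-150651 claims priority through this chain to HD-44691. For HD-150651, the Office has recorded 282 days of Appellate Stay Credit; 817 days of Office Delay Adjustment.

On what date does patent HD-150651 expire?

Earliest priority filing: 27 December 2009.
Base term: 27 December 2009 + 19 years → 27 December 2028.
Appellate Stay Credit: +282 days → 5 October 2029.
Office Delay Adjustment: +817 days → 31 December 2031.

December 31, 2031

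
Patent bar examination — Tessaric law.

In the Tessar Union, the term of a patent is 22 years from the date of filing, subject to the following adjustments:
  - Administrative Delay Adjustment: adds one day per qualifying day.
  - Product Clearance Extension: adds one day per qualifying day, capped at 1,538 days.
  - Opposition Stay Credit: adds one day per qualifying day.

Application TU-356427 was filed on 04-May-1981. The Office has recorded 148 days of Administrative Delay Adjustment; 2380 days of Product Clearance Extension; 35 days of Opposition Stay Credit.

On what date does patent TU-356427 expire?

January 19, 2008

Base term: filing date + 22 years → 4 May 2003.
Administrative Delay Adjustment: +148 days → 29 September 2003.
Product Clearance Extension: 2380 days claimed exceeds the 1538-day cap, so +1538 days → 15 December 2007.
Opposition Stay Credit: +35 days → 19 January 2008.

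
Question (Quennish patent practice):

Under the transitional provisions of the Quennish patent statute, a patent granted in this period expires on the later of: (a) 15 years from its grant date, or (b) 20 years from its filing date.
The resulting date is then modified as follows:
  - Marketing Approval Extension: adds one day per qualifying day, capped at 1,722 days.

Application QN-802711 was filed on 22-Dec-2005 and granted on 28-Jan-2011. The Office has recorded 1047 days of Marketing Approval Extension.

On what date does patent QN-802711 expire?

(a) grant + 15 years → 28 January 2026.
(b) filing + 20 years → 22 December 2025.
Later of the two: 28 January 2026.
Marketing Approval Extension: 1047 days (within the 1722-day cap) → +1047 days → 10 December 2028.

December 10, 2028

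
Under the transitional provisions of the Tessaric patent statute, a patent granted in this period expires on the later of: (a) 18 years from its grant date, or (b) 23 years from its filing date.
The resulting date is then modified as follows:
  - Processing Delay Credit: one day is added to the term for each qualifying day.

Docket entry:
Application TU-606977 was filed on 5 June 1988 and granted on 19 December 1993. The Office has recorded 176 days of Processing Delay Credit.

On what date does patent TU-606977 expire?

(a) grant + 18 years → 19 December 2011.
(b) filing + 23 years → 5 June 2011.
Later of the two: 19 December 2011.
Processing Delay Credit: +176 days → 12 June 2012.

2012-06-12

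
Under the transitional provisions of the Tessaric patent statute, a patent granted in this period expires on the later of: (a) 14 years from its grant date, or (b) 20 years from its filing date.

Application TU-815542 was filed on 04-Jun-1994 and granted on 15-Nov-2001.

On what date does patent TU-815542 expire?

(a) grant + 14 years → 15 November 2015.
(b) filing + 20 years → 4 June 2014.
Later of the two: 15 November 2015.

2015-11-15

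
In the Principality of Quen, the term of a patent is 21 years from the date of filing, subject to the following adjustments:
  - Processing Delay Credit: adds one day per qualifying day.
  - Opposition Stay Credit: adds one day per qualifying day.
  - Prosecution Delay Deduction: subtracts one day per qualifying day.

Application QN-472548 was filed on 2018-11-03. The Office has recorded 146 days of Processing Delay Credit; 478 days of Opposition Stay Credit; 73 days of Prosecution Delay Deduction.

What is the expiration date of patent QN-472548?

Base term: filing date + 21 years → 3 November 2039.
Processing Delay Credit: +146 days → 28 March 2040.
Opposition Stay Credit: +478 days → 19 July 2041.
Prosecution Delay Deduction: −73 days → 7 May 2041.

2041-05-07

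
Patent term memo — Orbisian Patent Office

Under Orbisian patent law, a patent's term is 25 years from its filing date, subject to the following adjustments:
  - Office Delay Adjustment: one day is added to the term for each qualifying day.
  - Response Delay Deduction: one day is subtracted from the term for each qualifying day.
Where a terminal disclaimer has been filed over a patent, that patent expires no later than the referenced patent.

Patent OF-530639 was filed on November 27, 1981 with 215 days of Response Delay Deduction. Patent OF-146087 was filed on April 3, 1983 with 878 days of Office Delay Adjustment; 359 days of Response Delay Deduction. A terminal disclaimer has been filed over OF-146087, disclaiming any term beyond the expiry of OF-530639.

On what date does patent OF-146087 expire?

April 26, 2006

Natural term of OF-146087:
  Base: filing + 25 years → 3 April 2008.
  Office Delay Adjustment: +878 days → 29 August 2010.
  Response Delay Deduction: −359 days → 4 September 2009.
Expiry of referenced patent OF-530639:
  Base: filing + 25 years → 27 November 2006.
  Response Delay Deduction: −215 days → 26 April 2006.
Terminal disclaimer: OF-146087 expires on the earlier of 4 September 2009 and 26 April 2006.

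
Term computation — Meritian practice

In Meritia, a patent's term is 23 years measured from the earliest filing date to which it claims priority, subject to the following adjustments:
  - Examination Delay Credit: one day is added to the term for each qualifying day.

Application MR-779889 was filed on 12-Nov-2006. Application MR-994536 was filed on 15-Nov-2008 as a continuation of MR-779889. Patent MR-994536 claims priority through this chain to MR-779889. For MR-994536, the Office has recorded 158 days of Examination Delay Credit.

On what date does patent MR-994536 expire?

Earliest priority filing: 12 November 2006.
Base term: 12 November 2006 + 23 years → 12 November 2029.
Examination Delay Credit: +158 days → 19 April 2030.

April 19, 2030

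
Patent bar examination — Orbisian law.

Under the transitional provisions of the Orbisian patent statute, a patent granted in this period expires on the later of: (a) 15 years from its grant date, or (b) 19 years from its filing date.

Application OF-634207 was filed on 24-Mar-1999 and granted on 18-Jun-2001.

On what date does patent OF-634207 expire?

March 24, 2018

(a) grant + 15 years → 18 June 2016.
(b) filing + 19 years → 24 March 2018.
Later of the two: 24 March 2018.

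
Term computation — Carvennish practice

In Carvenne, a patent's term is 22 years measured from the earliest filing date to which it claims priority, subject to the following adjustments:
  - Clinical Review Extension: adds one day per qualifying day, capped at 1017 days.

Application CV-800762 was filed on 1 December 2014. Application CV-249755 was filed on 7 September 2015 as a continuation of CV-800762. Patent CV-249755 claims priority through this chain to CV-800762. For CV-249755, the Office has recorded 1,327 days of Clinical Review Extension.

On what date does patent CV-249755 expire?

2039-09-14

Earliest priority filing: 1 December 2014.
Base term: 1 December 2014 + 22 years → 1 December 2036.
Clinical Review Extension: 1327 days claimed exceeds the 1017-day cap, so +1017 days → 14 September 2039.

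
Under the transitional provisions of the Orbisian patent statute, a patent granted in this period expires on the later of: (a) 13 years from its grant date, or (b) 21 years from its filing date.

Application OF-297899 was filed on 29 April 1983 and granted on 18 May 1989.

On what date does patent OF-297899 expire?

2004-04-29

(a) grant + 13 years → 18 May 2002.
(b) filing + 21 years → 29 April 2004.
Later of the two: 29 April 2004.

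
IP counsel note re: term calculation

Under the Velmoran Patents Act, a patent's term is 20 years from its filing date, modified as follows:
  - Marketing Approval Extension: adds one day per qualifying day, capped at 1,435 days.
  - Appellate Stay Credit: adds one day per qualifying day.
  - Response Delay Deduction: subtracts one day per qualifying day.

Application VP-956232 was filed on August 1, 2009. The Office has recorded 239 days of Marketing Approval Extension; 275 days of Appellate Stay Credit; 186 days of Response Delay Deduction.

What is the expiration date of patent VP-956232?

Base term: filing date + 20 years → 1 August 2029.
Marketing Approval Extension: 239 days (within the 1435-day cap) → +239 days → 28 March 2030.
Appellate Stay Credit: +275 days → 28 December 2030.
Response Delay Deduction: −186 days → 25 June 2030.

June 25, 2030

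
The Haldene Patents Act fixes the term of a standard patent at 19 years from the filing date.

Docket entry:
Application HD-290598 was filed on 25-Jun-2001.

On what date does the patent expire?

Filing date + 19 years → 25 June 2020.

2020-06-25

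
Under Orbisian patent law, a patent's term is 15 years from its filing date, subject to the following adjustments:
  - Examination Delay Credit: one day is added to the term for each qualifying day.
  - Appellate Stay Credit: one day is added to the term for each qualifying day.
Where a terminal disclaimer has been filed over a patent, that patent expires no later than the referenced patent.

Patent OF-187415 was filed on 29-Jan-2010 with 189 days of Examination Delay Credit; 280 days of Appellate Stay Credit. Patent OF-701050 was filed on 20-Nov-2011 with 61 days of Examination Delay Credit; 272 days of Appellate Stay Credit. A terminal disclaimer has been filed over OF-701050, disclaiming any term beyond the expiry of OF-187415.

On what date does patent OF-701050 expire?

2026-05-13

Natural term of OF-701050:
  Base: filing + 15 years → 20 November 2026.
  Examination Delay Credit: +61 days → 20 January 2027.
  Appellate Stay Credit: +272 days → 19 October 2027.
Expiry of referenced patent OF-187415:
  Base: filing + 15 years → 29 January 2025.
  Examination Delay Credit: +189 days → 6 August 2025.
  Appellate Stay Credit: +280 days → 13 May 2026.
Terminal disclaimer: OF-701050 expires on the earlier of 19 October 2027 and 13 May 2026.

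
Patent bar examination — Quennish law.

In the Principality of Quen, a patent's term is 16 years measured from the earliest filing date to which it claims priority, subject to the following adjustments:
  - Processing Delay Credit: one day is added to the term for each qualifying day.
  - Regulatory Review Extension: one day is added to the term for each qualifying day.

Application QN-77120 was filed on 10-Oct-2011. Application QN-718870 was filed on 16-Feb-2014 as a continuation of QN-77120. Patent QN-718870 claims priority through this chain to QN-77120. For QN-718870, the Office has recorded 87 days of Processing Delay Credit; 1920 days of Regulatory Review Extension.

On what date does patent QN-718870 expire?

April 8, 2033

Earliest priority filing: 10 October 2011.
Base term: 10 October 2011 + 16 years → 10 October 2027.
Processing Delay Credit: +87 days → 5 January 2028.
Regulatory Review Extension: +1920 days → 8 April 2033.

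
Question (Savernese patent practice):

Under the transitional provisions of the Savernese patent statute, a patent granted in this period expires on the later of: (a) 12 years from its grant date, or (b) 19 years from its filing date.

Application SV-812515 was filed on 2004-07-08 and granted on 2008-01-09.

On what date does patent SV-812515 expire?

(a) grant + 12 years → 9 January 2020.
(b) filing + 19 years → 8 July 2023.
Later of the two: 8 July 2023.

2023-07-08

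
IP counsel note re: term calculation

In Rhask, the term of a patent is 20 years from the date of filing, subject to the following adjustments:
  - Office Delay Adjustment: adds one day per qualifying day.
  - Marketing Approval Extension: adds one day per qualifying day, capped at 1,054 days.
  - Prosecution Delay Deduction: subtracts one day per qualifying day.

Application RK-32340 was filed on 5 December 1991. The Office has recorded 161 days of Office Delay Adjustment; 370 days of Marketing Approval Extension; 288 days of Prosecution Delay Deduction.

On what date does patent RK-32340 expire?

2012-08-04

Base term: filing date + 20 years → 5 December 2011.
Office Delay Adjustment: +161 days → 14 May 2012.
Marketing Approval Extension: 370 days (within the 1054-day cap) → +370 days → 19 May 2013.
Prosecution Delay Deduction: −288 days → 4 August 2012.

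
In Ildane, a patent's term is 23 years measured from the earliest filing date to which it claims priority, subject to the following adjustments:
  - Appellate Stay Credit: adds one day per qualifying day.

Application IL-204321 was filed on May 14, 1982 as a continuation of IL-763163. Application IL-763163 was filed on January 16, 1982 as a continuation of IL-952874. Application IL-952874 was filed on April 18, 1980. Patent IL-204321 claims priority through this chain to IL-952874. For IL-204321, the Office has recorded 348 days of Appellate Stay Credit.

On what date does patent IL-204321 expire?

Earliest priority filing: 18 April 1980.
Base term: 18 April 1980 + 23 years → 18 April 2003.
Appellate Stay Credit: +348 days → 31 March 2004.

2004-03-31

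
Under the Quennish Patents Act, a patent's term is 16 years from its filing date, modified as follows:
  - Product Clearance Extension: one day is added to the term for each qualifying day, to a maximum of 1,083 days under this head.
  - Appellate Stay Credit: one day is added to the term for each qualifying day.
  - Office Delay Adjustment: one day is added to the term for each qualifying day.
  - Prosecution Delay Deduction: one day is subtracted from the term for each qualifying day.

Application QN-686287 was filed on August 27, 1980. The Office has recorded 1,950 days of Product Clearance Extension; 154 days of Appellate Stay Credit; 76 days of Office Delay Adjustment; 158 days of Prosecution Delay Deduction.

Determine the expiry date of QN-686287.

October 26, 1999

Base term: filing date + 16 years → 27 August 1996.
Product Clearance Extension: 1950 days claimed exceeds the 1083-day cap, so +1083 days → 15 August 1999.
Appellate Stay Credit: +154 days → 16 January 2000.
Office Delay Adjustment: +76 days → 1 April 2000.
Prosecution Delay Deduction: −158 days → 26 October 1999.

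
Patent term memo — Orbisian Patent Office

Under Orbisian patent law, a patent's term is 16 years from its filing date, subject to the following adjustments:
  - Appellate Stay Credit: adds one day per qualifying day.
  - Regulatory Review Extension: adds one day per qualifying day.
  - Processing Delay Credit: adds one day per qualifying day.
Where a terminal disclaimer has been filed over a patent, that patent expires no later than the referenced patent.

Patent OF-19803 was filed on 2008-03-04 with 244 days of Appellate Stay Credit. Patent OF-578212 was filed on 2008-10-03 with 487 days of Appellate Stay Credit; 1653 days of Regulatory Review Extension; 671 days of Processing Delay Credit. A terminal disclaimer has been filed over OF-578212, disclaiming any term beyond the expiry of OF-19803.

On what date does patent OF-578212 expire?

Natural term of OF-578212:
  Base: filing + 16 years → 3 October 2024.
  Appellate Stay Credit: +487 days → 2 February 2026.
  Regulatory Review Extension: +1653 days → 13 August 2030.
  Processing Delay Credit: +671 days → 14 June 2032.
Expiry of referenced patent OF-19803:
  Base: filing + 16 years → 4 March 2024.
  Appellate Stay Credit: +244 days → 3 November 2024.
Terminal disclaimer: OF-578212 expires on the earlier of 14 June 2032 and 3 November 2024.

November 3, 2024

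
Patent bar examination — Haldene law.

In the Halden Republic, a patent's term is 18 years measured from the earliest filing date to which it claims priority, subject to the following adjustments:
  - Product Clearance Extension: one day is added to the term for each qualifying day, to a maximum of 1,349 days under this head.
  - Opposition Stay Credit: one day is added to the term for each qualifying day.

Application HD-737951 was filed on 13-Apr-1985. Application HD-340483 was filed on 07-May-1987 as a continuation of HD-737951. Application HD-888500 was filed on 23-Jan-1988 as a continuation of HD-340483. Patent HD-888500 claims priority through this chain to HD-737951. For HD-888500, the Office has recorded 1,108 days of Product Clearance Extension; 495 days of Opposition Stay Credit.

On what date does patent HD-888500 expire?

September 2, 2007

Earliest priority filing: 13 April 1985.
Base term: 13 April 1985 + 18 years → 13 April 2003.
Product Clearance Extension: 1108 days (within the 1349-day cap) → +1108 days → 25 April 2006.
Opposition Stay Credit: +495 days → 2 September 2007.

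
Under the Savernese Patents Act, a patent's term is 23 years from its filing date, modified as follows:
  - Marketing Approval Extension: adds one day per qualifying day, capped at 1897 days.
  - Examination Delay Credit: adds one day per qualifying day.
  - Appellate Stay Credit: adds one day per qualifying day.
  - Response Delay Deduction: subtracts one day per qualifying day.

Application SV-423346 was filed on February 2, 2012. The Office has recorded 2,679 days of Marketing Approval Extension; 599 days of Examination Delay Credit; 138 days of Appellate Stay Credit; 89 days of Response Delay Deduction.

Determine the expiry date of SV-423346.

January 21, 2042

Base term: filing date + 23 years → 2 February 2035.
Marketing Approval Extension: 2679 days claimed exceeds the 1897-day cap, so +1897 days → 13 April 2040.
Examination Delay Credit: +599 days → 3 December 2041.
Appellate Stay Credit: +138 days → 20 April 2042.
Response Delay Deduction: −89 days → 21 January 2042.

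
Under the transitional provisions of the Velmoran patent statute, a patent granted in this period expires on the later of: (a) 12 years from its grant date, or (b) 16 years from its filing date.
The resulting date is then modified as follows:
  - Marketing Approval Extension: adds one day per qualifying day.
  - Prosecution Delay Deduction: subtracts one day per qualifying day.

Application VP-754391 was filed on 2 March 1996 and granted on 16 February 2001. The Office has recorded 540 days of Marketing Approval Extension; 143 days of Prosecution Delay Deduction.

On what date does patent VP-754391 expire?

March 20, 2014

(a) grant + 12 years → 16 February 2013.
(b) filing + 16 years → 2 March 2012.
Later of the two: 16 February 2013.
Marketing Approval Extension: +540 days → 10 August 2014.
Prosecution Delay Deduction: −143 days → 20 March 2014.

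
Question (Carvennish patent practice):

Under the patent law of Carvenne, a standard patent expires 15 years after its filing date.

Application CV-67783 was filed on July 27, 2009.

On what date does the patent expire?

Filing date + 15 years → 27 July 2024.

2024-07-27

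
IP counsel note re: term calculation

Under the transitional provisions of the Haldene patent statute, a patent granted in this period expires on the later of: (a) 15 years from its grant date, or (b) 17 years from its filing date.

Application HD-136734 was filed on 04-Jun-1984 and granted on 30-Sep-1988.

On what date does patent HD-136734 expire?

September 30, 2003

(a) grant + 15 years → 30 September 2003.
(b) filing + 17 years → 4 June 2001.
Later of the two: 30 September 2003.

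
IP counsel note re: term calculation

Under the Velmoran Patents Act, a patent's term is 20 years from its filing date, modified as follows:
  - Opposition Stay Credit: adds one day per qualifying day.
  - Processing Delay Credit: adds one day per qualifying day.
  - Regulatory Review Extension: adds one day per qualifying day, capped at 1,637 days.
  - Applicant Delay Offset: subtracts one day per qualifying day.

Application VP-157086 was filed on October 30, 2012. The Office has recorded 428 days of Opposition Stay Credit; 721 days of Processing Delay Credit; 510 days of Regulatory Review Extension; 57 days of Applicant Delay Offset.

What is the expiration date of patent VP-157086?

Base term: filing date + 20 years → 30 October 2032.
Opposition Stay Credit: +428 days → 1 January 2034.
Processing Delay Credit: +721 days → 23 December 2035.
Regulatory Review Extension: 510 days (within the 1637-day cap) → +510 days → 16 May 2037.
Applicant Delay Offset: −57 days → 20 March 2037.

2037-03-20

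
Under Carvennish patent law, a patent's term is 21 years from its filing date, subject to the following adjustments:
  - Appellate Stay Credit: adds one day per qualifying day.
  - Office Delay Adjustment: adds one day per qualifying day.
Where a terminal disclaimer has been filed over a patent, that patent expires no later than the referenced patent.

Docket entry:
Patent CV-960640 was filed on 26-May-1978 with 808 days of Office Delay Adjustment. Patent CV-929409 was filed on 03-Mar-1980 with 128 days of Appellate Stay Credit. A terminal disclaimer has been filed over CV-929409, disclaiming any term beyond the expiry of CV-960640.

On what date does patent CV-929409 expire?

Natural term of CV-929409:
  Base: filing + 21 years → 3 March 2001.
  Appellate Stay Credit: +128 days → 9 July 2001.
Expiry of referenced patent CV-960640:
  Base: filing + 21 years → 26 May 1999.
  Office Delay Adjustment: +808 days → 11 August 2001.
Terminal disclaimer: CV-929409 expires on the earlier of 9 July 2001 and 11 August 2001.

2001-07-09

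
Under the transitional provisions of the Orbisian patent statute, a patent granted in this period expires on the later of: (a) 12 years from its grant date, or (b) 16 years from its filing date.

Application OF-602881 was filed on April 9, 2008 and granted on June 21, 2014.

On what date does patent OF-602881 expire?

(a) grant + 12 years → 21 June 2026.
(b) filing + 16 years → 9 April 2024.
Later of the two: 21 June 2026.

2026-06-21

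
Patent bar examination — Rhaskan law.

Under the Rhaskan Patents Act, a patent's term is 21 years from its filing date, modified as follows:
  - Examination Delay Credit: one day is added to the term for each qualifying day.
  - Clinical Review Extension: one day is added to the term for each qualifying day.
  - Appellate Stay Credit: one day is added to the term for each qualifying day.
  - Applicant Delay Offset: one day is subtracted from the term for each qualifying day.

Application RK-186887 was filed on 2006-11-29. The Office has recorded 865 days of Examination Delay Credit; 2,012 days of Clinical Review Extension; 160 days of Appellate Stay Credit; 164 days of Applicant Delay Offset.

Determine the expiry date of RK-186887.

Base term: filing date + 21 years → 29 November 2027.
Examination Delay Credit: +865 days → 12 April 2030.
Clinical Review Extension: +2012 days → 15 October 2035.
Appellate Stay Credit: +160 days → 23 March 2036.
Applicant Delay Offset: −164 days → 11 October 2035.

October 11, 2035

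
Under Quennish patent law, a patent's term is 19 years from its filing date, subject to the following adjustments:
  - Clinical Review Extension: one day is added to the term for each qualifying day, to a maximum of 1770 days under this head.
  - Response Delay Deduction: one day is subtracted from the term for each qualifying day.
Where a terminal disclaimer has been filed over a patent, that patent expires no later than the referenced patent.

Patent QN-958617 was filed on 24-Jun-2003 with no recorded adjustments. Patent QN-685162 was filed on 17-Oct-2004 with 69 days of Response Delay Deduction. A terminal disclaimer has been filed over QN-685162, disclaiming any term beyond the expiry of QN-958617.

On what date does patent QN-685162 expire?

Natural term of QN-685162:
  Base: filing + 19 years → 17 October 2023.
  Response Delay Deduction: −69 days → 9 August 2023.
Expiry of referenced patent QN-958617:
  Base: filing + 19 years → 24 June 2022.
Terminal disclaimer: QN-685162 expires on the earlier of 9 August 2023 and 24 June 2022.

2022-06-24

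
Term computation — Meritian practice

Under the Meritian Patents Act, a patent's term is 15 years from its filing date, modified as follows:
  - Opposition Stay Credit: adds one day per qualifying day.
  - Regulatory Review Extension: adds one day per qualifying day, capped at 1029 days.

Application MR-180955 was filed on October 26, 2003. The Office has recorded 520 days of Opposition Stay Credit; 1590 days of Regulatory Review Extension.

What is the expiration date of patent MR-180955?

January 22, 2023

Base term: filing date + 15 years → 26 October 2018.
Opposition Stay Credit: +520 days → 29 March 2020.
Regulatory Review Extension: 1590 days claimed exceeds the 1029-day cap, so +1029 days → 22 January 2023.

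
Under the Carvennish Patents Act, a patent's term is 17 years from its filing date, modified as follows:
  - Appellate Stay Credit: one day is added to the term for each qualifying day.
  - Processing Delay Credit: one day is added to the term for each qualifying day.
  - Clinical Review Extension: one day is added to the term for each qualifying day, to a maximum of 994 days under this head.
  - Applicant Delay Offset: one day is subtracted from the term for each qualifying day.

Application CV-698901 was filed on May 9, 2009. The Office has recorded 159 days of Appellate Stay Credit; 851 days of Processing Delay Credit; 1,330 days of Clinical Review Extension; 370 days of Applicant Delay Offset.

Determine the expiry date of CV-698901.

Base term: filing date + 17 years → 9 May 2026.
Appellate Stay Credit: +159 days → 15 October 2026.
Processing Delay Credit: +851 days → 12 February 2029.
Clinical Review Extension: 1330 days claimed exceeds the 994-day cap, so +994 days → 3 November 2031.
Applicant Delay Offset: −370 days → 29 October 2030.

2030-10-29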